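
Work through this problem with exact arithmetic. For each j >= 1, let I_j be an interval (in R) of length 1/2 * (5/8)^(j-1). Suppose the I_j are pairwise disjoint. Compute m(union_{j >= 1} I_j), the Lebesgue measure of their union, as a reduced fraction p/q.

By countable additivity of the Lebesgue measure on pairwise disjoint measurable sets,
  m(union_{j >= 1} I_j) = sum_{j >= 1} m(I_j) = sum_{j >= 1} a * r^(j-1),
  with a = 1/2 and r = 5/8.
Since 0 < r = 5/8 < 1, the geometric series converges:
  sum_{j >= 1} a * r^(j-1) = a / (1 - r).
  = 1/2 / (1 - 5/8)
  = 1/2 / (3/8)
  = 4/3.

4/3


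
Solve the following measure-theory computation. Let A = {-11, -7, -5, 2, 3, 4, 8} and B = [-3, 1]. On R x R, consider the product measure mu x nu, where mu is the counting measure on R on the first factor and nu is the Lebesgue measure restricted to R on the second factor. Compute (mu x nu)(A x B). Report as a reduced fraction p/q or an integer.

For a measurable rectangle A x B, the product measure satisfies
  (mu x nu)(A x B) = mu(A) * nu(B).
  mu(A) = 7.
  nu(B) = 4.
  (mu x nu)(A x B) = 7 * 4 = 28.

28


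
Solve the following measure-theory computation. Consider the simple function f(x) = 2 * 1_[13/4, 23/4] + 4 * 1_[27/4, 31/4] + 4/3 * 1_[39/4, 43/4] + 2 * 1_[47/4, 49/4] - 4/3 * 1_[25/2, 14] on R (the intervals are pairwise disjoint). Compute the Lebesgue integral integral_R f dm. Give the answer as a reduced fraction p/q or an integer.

For a simple function f = sum_i c_i * 1_{A_i} with disjoint A_i,
  integral f dm = sum_i c_i * m(A_i).
Lengths of the A_i:
  m(A_1) = 23/4 - 13/4 = 5/2.
  m(A_2) = 31/4 - 27/4 = 1.
  m(A_3) = 43/4 - 39/4 = 1.
  m(A_4) = 49/4 - 47/4 = 1/2.
  m(A_5) = 14 - 25/2 = 3/2.
Contributions c_i * m(A_i):
  (2) * (5/2) = 5.
  (4) * (1) = 4.
  (4/3) * (1) = 4/3.
  (2) * (1/2) = 1.
  (-4/3) * (3/2) = -2.
Total: 5 + 4 + 4/3 + 1 - 2 = 28/3.

28/3


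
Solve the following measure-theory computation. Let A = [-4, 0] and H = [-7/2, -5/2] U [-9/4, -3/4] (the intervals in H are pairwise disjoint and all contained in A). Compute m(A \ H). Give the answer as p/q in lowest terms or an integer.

The ambient interval has length m(A) = 0 - (-4) = 4.
Since the holes are disjoint and sit inside A, by finite additivity
  m(H) = sum_i (b_i - a_i), and m(A \ H) = m(A) - m(H).
Computing the hole measures:
  m(H_1) = -5/2 - (-7/2) = 1.
  m(H_2) = -3/4 - (-9/4) = 3/2.
Summed: m(H) = 1 + 3/2 = 5/2.
So m(A \ H) = 4 - 5/2 = 3/2.

3/2


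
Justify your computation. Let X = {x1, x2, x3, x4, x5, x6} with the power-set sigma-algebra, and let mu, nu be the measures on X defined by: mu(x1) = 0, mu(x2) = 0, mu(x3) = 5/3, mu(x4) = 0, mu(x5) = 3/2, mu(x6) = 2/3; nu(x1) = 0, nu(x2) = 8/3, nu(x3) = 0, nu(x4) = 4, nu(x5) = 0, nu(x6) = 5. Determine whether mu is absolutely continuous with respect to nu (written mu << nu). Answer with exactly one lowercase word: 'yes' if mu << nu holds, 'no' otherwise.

mu << nu means: every nu-null measurable set is also mu-null; equivalently, for every atom x, if nu({x}) = 0 then mu({x}) = 0.
Checking each atom:
  x1: nu = 0, mu = 0 -> consistent with mu << nu.
  x2: nu = 8/3 > 0 -> no constraint.
  x3: nu = 0, mu = 5/3 > 0 -> violates mu << nu.
  x4: nu = 4 > 0 -> no constraint.
  x5: nu = 0, mu = 3/2 > 0 -> violates mu << nu.
  x6: nu = 5 > 0 -> no constraint.
The atom(s) x3, x5 violate the condition (nu = 0 but mu > 0). Therefore mu is NOT absolutely continuous w.r.t. nu.

no


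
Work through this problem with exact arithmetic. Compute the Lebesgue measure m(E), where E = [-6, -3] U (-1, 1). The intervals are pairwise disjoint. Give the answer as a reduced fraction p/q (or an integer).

For pairwise disjoint intervals, m(union_i I_i) = sum_i m(I_i),
and m is invariant under swapping open/closed endpoints (single points have measure 0).
So m(E) = sum_i (b_i - a_i).
  I_1 has length -3 - (-6) = 3.
  I_2 has length 1 - (-1) = 2.
Summing:
  m(E) = 3 + 2 = 5.

5


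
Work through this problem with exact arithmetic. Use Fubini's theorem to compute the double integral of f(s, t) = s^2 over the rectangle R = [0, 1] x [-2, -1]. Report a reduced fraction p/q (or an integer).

f(s, t) is a tensor product of a function of s and a function of t, and both factors are bounded continuous (hence Lebesgue integrable) on the rectangle, so Fubini's theorem applies:
  integral_R f d(m x m) = (integral_a1^b1 s^2 ds) * (integral_a2^b2 1 dt).
Inner integral in s: integral_{0}^{1} s^2 ds = (1^3 - 0^3)/3
  = 1/3.
Inner integral in t: integral_{-2}^{-1} 1 dt = ((-1)^1 - (-2)^1)/1
  = 1.
Product: (1/3) * (1) = 1/3.

1/3


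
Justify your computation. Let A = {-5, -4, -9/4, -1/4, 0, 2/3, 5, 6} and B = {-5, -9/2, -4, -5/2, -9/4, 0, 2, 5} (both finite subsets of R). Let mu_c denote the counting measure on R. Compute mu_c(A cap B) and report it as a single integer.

Counting measure on a finite set equals cardinality. mu_c(A cap B) = |A cap B| (elements appearing in both).
Enumerating the elements of A that also lie in B gives 5 element(s).
So mu_c(A cap B) = 5.

5


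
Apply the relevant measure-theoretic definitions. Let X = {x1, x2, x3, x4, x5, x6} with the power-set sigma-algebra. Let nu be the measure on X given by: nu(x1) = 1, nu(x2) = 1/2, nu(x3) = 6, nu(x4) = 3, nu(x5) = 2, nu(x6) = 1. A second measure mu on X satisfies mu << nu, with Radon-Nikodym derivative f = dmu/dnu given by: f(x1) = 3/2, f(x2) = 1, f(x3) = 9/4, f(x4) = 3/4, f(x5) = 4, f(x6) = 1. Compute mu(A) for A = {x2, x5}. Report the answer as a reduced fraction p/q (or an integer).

By the defining property of the Radon-Nikodym derivative, for every measurable set A,
  mu(A) = integral_A f dnu.
Since nu is a discrete measure concentrated on the atoms of X, the integral over A reduces to the sum
  mu(A) = sum_{x in A} f(x) * nu({x}).
Computing each term:
  x2: f(x2) * nu(x2) = 1 * 1/2 = 1/2.
  x5: f(x5) * nu(x5) = 4 * 2 = 8.
Summing: mu(A) = 1/2 + 8 = 17/2.

17/2


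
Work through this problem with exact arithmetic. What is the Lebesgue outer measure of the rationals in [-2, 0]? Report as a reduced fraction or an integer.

E = Q cap [-2, 0] is a subset of Q, which is countable. Enumerate Q = {q_1, q_2, ...}; for any eps > 0, cover q_k by the open interval (q_k - eps/2^(k+1), q_k + eps/2^(k+1)), of length eps/2^k. The total cover length is sum_{k>=1} eps/2^k = eps. Hence m*(E) <= m*(Q) <= eps for every eps > 0, and since outer measure is non-negative, m*(E) = 0.

0


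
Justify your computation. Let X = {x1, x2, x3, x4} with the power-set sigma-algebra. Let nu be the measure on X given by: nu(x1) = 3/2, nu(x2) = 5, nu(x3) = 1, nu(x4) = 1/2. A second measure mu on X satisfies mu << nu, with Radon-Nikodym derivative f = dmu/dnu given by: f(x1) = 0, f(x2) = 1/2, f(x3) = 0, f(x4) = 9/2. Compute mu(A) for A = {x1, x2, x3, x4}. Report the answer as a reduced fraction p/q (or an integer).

By the defining property of the Radon-Nikodym derivative, for every measurable set A,
  mu(A) = integral_A f dnu.
Since nu is a discrete measure concentrated on the atoms of X, the integral over A reduces to the sum
  mu(A) = sum_{x in A} f(x) * nu({x}).
Computing each term:
  x1: f(x1) * nu(x1) = 0 * 3/2 = 0.
  x2: f(x2) * nu(x2) = 1/2 * 5 = 5/2.
  x3: f(x3) * nu(x3) = 0 * 1 = 0.
  x4: f(x4) * nu(x4) = 9/2 * 1/2 = 9/4.
Summing: mu(A) = 0 + 5/2 + 0 + 9/4 = 19/4.

19/4


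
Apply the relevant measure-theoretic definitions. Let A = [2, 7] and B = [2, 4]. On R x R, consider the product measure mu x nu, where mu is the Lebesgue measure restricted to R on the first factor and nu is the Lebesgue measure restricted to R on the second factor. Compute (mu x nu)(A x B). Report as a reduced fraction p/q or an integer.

For a measurable rectangle A x B, the product measure satisfies
  (mu x nu)(A x B) = mu(A) * nu(B).
  mu(A) = 5.
  nu(B) = 2.
  (mu x nu)(A x B) = 5 * 2 = 10.

10


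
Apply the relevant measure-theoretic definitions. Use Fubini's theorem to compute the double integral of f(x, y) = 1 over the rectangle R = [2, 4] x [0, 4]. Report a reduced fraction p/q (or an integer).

f(x, y) is a tensor product of a function of x and a function of y, and both factors are bounded continuous (hence Lebesgue integrable) on the rectangle, so Fubini's theorem applies:
  integral_R f d(m x m) = (integral_a1^b1 1 dx) * (integral_a2^b2 1 dy).
Inner integral in x: integral_{2}^{4} 1 dx = (4^1 - 2^1)/1
  = 2.
Inner integral in y: integral_{0}^{4} 1 dy = (4^1 - 0^1)/1
  = 4.
Product: (2) * (4) = 8.

8


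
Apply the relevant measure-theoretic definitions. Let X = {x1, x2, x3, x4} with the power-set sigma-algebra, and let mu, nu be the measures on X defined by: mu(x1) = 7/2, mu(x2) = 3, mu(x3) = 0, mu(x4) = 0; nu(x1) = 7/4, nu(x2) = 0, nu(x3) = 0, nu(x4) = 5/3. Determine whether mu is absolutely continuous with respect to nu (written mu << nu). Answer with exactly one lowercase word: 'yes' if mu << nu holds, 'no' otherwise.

mu << nu means: every nu-null measurable set is also mu-null; equivalently, for every atom x, if nu({x}) = 0 then mu({x}) = 0.
Checking each atom:
  x1: nu = 7/4 > 0 -> no constraint.
  x2: nu = 0, mu = 3 > 0 -> violates mu << nu.
  x3: nu = 0, mu = 0 -> consistent with mu << nu.
  x4: nu = 5/3 > 0 -> no constraint.
The atom(s) x2 violate the condition (nu = 0 but mu > 0). Therefore mu is NOT absolutely continuous w.r.t. nu.

no


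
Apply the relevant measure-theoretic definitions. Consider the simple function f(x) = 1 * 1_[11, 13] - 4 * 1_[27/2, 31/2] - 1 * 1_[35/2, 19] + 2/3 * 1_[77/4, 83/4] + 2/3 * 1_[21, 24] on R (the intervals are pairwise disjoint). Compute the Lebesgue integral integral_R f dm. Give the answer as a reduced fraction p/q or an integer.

For a simple function f = sum_i c_i * 1_{A_i} with disjoint A_i,
  integral f dm = sum_i c_i * m(A_i).
Lengths of the A_i:
  m(A_1) = 13 - 11 = 2.
  m(A_2) = 31/2 - 27/2 = 2.
  m(A_3) = 19 - 35/2 = 3/2.
  m(A_4) = 83/4 - 77/4 = 3/2.
  m(A_5) = 24 - 21 = 3.
Contributions c_i * m(A_i):
  (1) * (2) = 2.
  (-4) * (2) = -8.
  (-1) * (3/2) = -3/2.
  (2/3) * (3/2) = 1.
  (2/3) * (3) = 2.
Total: 2 - 8 - 3/2 + 1 + 2 = -9/2.

-9/2


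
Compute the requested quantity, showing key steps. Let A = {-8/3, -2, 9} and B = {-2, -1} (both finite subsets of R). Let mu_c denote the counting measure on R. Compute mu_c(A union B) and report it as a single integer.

Counting measure on a finite set equals cardinality. By inclusion-exclusion, |A union B| = |A| + |B| - |A cap B|.
|A| = 3, |B| = 2, |A cap B| = 1.
So mu_c(A union B) = 3 + 2 - 1 = 4.

4


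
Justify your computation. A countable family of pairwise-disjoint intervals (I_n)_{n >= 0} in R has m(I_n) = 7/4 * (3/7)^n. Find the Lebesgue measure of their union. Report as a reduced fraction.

By countable additivity of the Lebesgue measure on pairwise disjoint measurable sets,
  m(union_{n >= 0} I_n) = sum_{n >= 0} m(I_n) = sum_{n >= 0} a * r^n,
  with a = 7/4 and r = 3/7.
Since 0 < r = 3/7 < 1, the geometric series converges:
  sum_{n >= 0} a * r^n = a / (1 - r).
  = 7/4 / (1 - 3/7)
  = 7/4 / (4/7)
  = 49/16.

49/16


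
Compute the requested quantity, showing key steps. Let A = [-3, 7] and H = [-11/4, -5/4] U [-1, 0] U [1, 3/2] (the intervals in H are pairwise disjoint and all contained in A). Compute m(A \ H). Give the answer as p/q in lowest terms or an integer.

The ambient interval has length m(A) = 7 - (-3) = 10.
Since the holes are disjoint and sit inside A, by finite additivity
  m(H) = sum_i (b_i - a_i), and m(A \ H) = m(A) - m(H).
Computing the hole measures:
  m(H_1) = -5/4 - (-11/4) = 3/2.
  m(H_2) = 0 - (-1) = 1.
  m(H_3) = 3/2 - 1 = 1/2.
Summed: m(H) = 3/2 + 1 + 1/2 = 3.
So m(A \ H) = 10 - 3 = 7.

7


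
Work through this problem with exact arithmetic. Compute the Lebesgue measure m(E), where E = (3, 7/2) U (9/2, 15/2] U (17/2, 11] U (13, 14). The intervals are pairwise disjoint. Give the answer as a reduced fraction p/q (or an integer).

For pairwise disjoint intervals, m(union_i I_i) = sum_i m(I_i),
and m is invariant under swapping open/closed endpoints (single points have measure 0).
So m(E) = sum_i (b_i - a_i).
  I_1 has length 7/2 - 3 = 1/2.
  I_2 has length 15/2 - 9/2 = 3.
  I_3 has length 11 - 17/2 = 5/2.
  I_4 has length 14 - 13 = 1.
Summing:
  m(E) = 1/2 + 3 + 5/2 + 1 = 7.

7


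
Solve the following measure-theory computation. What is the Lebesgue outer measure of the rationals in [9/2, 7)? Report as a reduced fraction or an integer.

Q cap [9/2, 7) is countable; list its elements as q_1, q_2, ... . Fix eps > 0 and cover the k-th point by an interval of length eps * 2^(-k). The cover has total length eps * sum_{k>=1} 2^(-k) = eps, so by definition of outer measure m*(Q cap [9/2, 7)) <= eps. Since eps was arbitrary and m* >= 0, the outer measure is 0.

0


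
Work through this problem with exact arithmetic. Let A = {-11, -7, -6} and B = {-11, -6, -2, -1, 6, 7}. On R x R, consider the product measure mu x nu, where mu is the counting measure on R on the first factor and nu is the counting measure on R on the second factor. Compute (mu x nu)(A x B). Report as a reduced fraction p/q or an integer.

For a measurable rectangle A x B, the product measure satisfies
  (mu x nu)(A x B) = mu(A) * nu(B).
  mu(A) = 3.
  nu(B) = 6.
  (mu x nu)(A x B) = 3 * 6 = 18.

18


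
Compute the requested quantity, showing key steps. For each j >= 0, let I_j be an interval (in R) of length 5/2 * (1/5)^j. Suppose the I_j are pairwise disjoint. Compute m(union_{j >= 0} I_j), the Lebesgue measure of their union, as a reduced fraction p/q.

By countable additivity of the Lebesgue measure on pairwise disjoint measurable sets,
  m(union_{j >= 0} I_j) = sum_{j >= 0} m(I_j) = sum_{j >= 0} a * r^j,
  with a = 5/2 and r = 1/5.
Since 0 < r = 1/5 < 1, the geometric series converges:
  sum_{j >= 0} a * r^j = a / (1 - r).
  = 5/2 / (1 - 1/5)
  = 5/2 / (4/5)
  = 25/8.

25/8


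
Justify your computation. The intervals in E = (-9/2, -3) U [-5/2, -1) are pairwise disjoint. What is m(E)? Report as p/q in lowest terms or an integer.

For pairwise disjoint intervals, m(union_i I_i) = sum_i m(I_i),
and m is invariant under swapping open/closed endpoints (single points have measure 0).
So m(E) = sum_i (b_i - a_i).
  I_1 has length -3 - (-9/2) = 3/2.
  I_2 has length -1 - (-5/2) = 3/2.
Summing:
  m(E) = 3/2 + 3/2 = 3.

3


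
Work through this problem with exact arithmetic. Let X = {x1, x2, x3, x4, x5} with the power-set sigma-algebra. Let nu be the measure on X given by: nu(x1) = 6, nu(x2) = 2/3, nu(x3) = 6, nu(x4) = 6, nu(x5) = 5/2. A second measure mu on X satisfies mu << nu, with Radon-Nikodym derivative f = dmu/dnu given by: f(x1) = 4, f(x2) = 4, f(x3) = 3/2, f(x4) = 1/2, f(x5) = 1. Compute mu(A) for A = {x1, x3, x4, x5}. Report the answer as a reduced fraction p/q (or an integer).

By the defining property of the Radon-Nikodym derivative, for every measurable set A,
  mu(A) = integral_A f dnu.
Since nu is a discrete measure concentrated on the atoms of X, the integral over A reduces to the sum
  mu(A) = sum_{x in A} f(x) * nu({x}).
Computing each term:
  x1: f(x1) * nu(x1) = 4 * 6 = 24.
  x3: f(x3) * nu(x3) = 3/2 * 6 = 9.
  x4: f(x4) * nu(x4) = 1/2 * 6 = 3.
  x5: f(x5) * nu(x5) = 1 * 5/2 = 5/2.
Summing: mu(A) = 24 + 9 + 3 + 5/2 = 77/2.

77/2


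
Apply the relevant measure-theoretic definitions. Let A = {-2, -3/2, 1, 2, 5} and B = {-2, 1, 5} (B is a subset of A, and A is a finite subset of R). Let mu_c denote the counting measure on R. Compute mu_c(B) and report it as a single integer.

Counting measure assigns mu_c(E) = |E| (number of elements) when E is finite.
B has 3 element(s), so mu_c(B) = 3.

3


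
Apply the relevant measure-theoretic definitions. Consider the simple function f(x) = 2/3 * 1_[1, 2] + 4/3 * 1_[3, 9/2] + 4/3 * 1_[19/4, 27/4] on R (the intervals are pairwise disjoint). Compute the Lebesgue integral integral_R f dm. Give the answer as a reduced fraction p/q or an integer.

For a simple function f = sum_i c_i * 1_{A_i} with disjoint A_i,
  integral f dm = sum_i c_i * m(A_i).
Lengths of the A_i:
  m(A_1) = 2 - 1 = 1.
  m(A_2) = 9/2 - 3 = 3/2.
  m(A_3) = 27/4 - 19/4 = 2.
Contributions c_i * m(A_i):
  (2/3) * (1) = 2/3.
  (4/3) * (3/2) = 2.
  (4/3) * (2) = 8/3.
Total: 2/3 + 2 + 8/3 = 16/3.

16/3


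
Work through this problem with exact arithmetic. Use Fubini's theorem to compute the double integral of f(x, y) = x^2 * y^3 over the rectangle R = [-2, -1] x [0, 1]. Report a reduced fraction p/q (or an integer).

f(x, y) is a tensor product of a function of x and a function of y, and both factors are bounded continuous (hence Lebesgue integrable) on the rectangle, so Fubini's theorem applies:
  integral_R f d(m x m) = (integral_a1^b1 x^2 dx) * (integral_a2^b2 y^3 dy).
Inner integral in x: integral_{-2}^{-1} x^2 dx = ((-1)^3 - (-2)^3)/3
  = 7/3.
Inner integral in y: integral_{0}^{1} y^3 dy = (1^4 - 0^4)/4
  = 1/4.
Product: (7/3) * (1/4) = 7/12.

7/12


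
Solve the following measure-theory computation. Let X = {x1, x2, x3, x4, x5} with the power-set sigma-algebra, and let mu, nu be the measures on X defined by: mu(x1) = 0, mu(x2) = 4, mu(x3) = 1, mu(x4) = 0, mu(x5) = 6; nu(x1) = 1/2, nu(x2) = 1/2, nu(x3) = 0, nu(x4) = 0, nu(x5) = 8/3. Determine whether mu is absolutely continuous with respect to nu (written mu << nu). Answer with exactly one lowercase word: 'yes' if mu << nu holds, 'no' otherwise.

mu << nu means: every nu-null measurable set is also mu-null; equivalently, for every atom x, if nu({x}) = 0 then mu({x}) = 0.
Checking each atom:
  x1: nu = 1/2 > 0 -> no constraint.
  x2: nu = 1/2 > 0 -> no constraint.
  x3: nu = 0, mu = 1 > 0 -> violates mu << nu.
  x4: nu = 0, mu = 0 -> consistent with mu << nu.
  x5: nu = 8/3 > 0 -> no constraint.
The atom(s) x3 violate the condition (nu = 0 but mu > 0). Therefore mu is NOT absolutely continuous w.r.t. nu.

no


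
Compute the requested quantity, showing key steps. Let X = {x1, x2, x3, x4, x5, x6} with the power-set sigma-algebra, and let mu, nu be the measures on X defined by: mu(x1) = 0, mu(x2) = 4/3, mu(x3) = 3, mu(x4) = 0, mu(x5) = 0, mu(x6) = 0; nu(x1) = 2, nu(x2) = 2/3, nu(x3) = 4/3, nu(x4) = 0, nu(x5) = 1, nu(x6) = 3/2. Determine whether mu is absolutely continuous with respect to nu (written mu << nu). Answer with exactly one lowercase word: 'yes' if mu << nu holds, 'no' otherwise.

mu << nu means: every nu-null measurable set is also mu-null; equivalently, for every atom x, if nu({x}) = 0 then mu({x}) = 0.
Checking each atom:
  x1: nu = 2 > 0 -> no constraint.
  x2: nu = 2/3 > 0 -> no constraint.
  x3: nu = 4/3 > 0 -> no constraint.
  x4: nu = 0, mu = 0 -> consistent with mu << nu.
  x5: nu = 1 > 0 -> no constraint.
  x6: nu = 3/2 > 0 -> no constraint.
No atom violates the condition. Therefore mu << nu.

yes


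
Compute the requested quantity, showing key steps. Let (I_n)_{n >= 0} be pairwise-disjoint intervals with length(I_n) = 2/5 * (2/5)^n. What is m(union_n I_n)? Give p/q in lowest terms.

By countable additivity of the Lebesgue measure on pairwise disjoint measurable sets,
  m(union_{n >= 0} I_n) = sum_{n >= 0} m(I_n) = sum_{n >= 0} a * r^n,
  with a = 2/5 and r = 2/5.
Since 0 < r = 2/5 < 1, the geometric series converges:
  sum_{n >= 0} a * r^n = a / (1 - r).
  = 2/5 / (1 - 2/5)
  = 2/5 / (3/5)
  = 2/3.

2/3


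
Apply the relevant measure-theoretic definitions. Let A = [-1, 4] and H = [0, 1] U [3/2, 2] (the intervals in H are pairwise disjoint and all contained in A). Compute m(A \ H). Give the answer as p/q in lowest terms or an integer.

The ambient interval has length m(A) = 4 - (-1) = 5.
Since the holes are disjoint and sit inside A, by finite additivity
  m(H) = sum_i (b_i - a_i), and m(A \ H) = m(A) - m(H).
Computing the hole measures:
  m(H_1) = 1 - 0 = 1.
  m(H_2) = 2 - 3/2 = 1/2.
Summed: m(H) = 1 + 1/2 = 3/2.
So m(A \ H) = 5 - 3/2 = 7/2.

7/2


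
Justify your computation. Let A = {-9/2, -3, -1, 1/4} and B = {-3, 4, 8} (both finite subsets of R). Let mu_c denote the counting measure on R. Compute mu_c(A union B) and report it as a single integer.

Counting measure on a finite set equals cardinality. By inclusion-exclusion, |A union B| = |A| + |B| - |A cap B|.
|A| = 4, |B| = 3, |A cap B| = 1.
So mu_c(A union B) = 4 + 3 - 1 = 6.

6


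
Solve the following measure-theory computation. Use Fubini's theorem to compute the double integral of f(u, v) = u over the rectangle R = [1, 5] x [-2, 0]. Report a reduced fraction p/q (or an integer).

f(u, v) is a tensor product of a function of u and a function of v, and both factors are bounded continuous (hence Lebesgue integrable) on the rectangle, so Fubini's theorem applies:
  integral_R f d(m x m) = (integral_a1^b1 u du) * (integral_a2^b2 1 dv).
Inner integral in u: integral_{1}^{5} u du = (5^2 - 1^2)/2
  = 12.
Inner integral in v: integral_{-2}^{0} 1 dv = (0^1 - (-2)^1)/1
  = 2.
Product: (12) * (2) = 24.

24


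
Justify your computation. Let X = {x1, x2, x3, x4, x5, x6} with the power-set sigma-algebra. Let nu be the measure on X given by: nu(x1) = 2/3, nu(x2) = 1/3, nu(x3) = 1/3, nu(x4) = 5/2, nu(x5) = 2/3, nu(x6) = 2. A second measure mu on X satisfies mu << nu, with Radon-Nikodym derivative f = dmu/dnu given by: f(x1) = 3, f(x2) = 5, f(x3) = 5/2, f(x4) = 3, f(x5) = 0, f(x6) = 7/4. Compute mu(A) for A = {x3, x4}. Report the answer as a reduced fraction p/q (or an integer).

By the defining property of the Radon-Nikodym derivative, for every measurable set A,
  mu(A) = integral_A f dnu.
Since nu is a discrete measure concentrated on the atoms of X, the integral over A reduces to the sum
  mu(A) = sum_{x in A} f(x) * nu({x}).
Computing each term:
  x3: f(x3) * nu(x3) = 5/2 * 1/3 = 5/6.
  x4: f(x4) * nu(x4) = 3 * 5/2 = 15/2.
Summing: mu(A) = 5/6 + 15/2 = 25/3.

25/3


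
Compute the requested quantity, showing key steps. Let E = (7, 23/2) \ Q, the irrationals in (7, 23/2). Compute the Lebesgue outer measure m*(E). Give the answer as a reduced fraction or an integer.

The interval I = (7, 23/2) has m(I) = 23/2 - 7 = 9/2 (endpoints are measure-zero, so open/closed/half-open agree). Write I = (I cap Q) u (I \ Q). The rationals in I are countable, so m*(I cap Q) = 0 (cover each rational by intervals whose total length is arbitrarily small). By countable subadditivity m*(I) <= m*(I cap Q) + m*(I \ Q), hence m*(I \ Q) >= m(I) = 9/2. The reverse inequality m*(I \ Q) <= m*(I) = 9/2 is trivial since (I \ Q) is a subset of I. Therefore m*(I \ Q) = 9/2.

9/2


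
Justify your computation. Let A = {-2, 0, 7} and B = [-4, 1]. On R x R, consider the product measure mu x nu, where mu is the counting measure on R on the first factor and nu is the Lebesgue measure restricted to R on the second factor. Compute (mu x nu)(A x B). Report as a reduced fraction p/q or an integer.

For a measurable rectangle A x B, the product measure satisfies
  (mu x nu)(A x B) = mu(A) * nu(B).
  mu(A) = 3.
  nu(B) = 5.
  (mu x nu)(A x B) = 3 * 5 = 15.

15


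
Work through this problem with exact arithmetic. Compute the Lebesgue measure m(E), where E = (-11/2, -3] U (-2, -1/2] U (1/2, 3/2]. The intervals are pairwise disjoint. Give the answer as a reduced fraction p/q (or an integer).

For pairwise disjoint intervals, m(union_i I_i) = sum_i m(I_i),
and m is invariant under swapping open/closed endpoints (single points have measure 0).
So m(E) = sum_i (b_i - a_i).
  I_1 has length -3 - (-11/2) = 5/2.
  I_2 has length -1/2 - (-2) = 3/2.
  I_3 has length 3/2 - 1/2 = 1.
Summing:
  m(E) = 5/2 + 3/2 + 1 = 5.

5


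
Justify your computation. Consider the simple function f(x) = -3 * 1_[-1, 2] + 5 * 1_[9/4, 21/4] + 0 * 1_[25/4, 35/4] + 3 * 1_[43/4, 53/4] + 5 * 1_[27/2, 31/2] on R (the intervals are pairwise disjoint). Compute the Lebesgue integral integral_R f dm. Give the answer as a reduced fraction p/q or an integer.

For a simple function f = sum_i c_i * 1_{A_i} with disjoint A_i,
  integral f dm = sum_i c_i * m(A_i).
Lengths of the A_i:
  m(A_1) = 2 - (-1) = 3.
  m(A_2) = 21/4 - 9/4 = 3.
  m(A_3) = 35/4 - 25/4 = 5/2.
  m(A_4) = 53/4 - 43/4 = 5/2.
  m(A_5) = 31/2 - 27/2 = 2.
Contributions c_i * m(A_i):
  (-3) * (3) = -9.
  (5) * (3) = 15.
  (0) * (5/2) = 0.
  (3) * (5/2) = 15/2.
  (5) * (2) = 10.
Total: -9 + 15 + 0 + 15/2 + 10 = 47/2.

47/2


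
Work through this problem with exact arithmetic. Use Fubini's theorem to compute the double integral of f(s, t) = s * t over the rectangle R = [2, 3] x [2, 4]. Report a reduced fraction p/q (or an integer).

f(s, t) is a tensor product of a function of s and a function of t, and both factors are bounded continuous (hence Lebesgue integrable) on the rectangle, so Fubini's theorem applies:
  integral_R f d(m x m) = (integral_a1^b1 s ds) * (integral_a2^b2 t dt).
Inner integral in s: integral_{2}^{3} s ds = (3^2 - 2^2)/2
  = 5/2.
Inner integral in t: integral_{2}^{4} t dt = (4^2 - 2^2)/2
  = 6.
Product: (5/2) * (6) = 15.

15


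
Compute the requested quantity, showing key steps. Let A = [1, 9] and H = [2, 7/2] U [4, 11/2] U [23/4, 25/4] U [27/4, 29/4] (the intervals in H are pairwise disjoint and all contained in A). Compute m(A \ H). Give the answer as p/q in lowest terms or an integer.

The ambient interval has length m(A) = 9 - 1 = 8.
Since the holes are disjoint and sit inside A, by finite additivity
  m(H) = sum_i (b_i - a_i), and m(A \ H) = m(A) - m(H).
Computing the hole measures:
  m(H_1) = 7/2 - 2 = 3/2.
  m(H_2) = 11/2 - 4 = 3/2.
  m(H_3) = 25/4 - 23/4 = 1/2.
  m(H_4) = 29/4 - 27/4 = 1/2.
Summed: m(H) = 3/2 + 3/2 + 1/2 + 1/2 = 4.
So m(A \ H) = 8 - 4 = 4.

4


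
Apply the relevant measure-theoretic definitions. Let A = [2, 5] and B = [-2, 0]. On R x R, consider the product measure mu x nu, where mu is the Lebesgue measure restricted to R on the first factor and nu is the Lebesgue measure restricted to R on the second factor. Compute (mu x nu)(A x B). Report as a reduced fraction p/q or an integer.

For a measurable rectangle A x B, the product measure satisfies
  (mu x nu)(A x B) = mu(A) * nu(B).
  mu(A) = 3.
  nu(B) = 2.
  (mu x nu)(A x B) = 3 * 2 = 6.

6


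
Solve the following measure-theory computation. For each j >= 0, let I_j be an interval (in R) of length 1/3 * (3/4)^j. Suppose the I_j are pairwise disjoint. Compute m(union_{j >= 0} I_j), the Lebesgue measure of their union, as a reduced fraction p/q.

By countable additivity of the Lebesgue measure on pairwise disjoint measurable sets,
  m(union_{j >= 0} I_j) = sum_{j >= 0} m(I_j) = sum_{j >= 0} a * r^j,
  with a = 1/3 and r = 3/4.
Since 0 < r = 3/4 < 1, the geometric series converges:
  sum_{j >= 0} a * r^j = a / (1 - r).
  = 1/3 / (1 - 3/4)
  = 1/3 / (1/4)
  = 4/3.

4/3


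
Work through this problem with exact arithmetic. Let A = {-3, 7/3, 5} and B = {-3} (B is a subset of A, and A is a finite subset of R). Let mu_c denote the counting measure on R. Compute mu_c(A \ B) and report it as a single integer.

Counting measure assigns mu_c(E) = |E| (number of elements) when E is finite. For B subset A, A \ B is the set of elements of A not in B, so |A \ B| = |A| - |B|.
|A| = 3, |B| = 1, so mu_c(A \ B) = 3 - 1 = 2.

2


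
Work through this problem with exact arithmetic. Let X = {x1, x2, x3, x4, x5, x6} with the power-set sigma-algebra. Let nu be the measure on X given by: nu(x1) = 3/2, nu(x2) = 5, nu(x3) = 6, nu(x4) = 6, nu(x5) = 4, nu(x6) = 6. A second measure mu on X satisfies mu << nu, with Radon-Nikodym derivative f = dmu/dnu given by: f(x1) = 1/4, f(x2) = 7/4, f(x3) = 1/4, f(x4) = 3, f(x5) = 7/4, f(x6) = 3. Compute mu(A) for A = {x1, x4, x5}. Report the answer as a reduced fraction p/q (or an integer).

By the defining property of the Radon-Nikodym derivative, for every measurable set A,
  mu(A) = integral_A f dnu.
Since nu is a discrete measure concentrated on the atoms of X, the integral over A reduces to the sum
  mu(A) = sum_{x in A} f(x) * nu({x}).
Computing each term:
  x1: f(x1) * nu(x1) = 1/4 * 3/2 = 3/8.
  x4: f(x4) * nu(x4) = 3 * 6 = 18.
  x5: f(x5) * nu(x5) = 7/4 * 4 = 7.
Summing: mu(A) = 3/8 + 18 + 7 = 203/8.

203/8


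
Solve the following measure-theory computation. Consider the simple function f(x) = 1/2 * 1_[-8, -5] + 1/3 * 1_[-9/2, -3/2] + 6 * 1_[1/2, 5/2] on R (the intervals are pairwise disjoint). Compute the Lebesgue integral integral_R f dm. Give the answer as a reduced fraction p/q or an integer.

For a simple function f = sum_i c_i * 1_{A_i} with disjoint A_i,
  integral f dm = sum_i c_i * m(A_i).
Lengths of the A_i:
  m(A_1) = -5 - (-8) = 3.
  m(A_2) = -3/2 - (-9/2) = 3.
  m(A_3) = 5/2 - 1/2 = 2.
Contributions c_i * m(A_i):
  (1/2) * (3) = 3/2.
  (1/3) * (3) = 1.
  (6) * (2) = 12.
Total: 3/2 + 1 + 12 = 29/2.

29/2


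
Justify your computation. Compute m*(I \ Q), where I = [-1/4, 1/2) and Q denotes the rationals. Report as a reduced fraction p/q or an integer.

The interval I = [-1/4, 1/2) has m(I) = 1/2 - (-1/4) = 3/4 (endpoints are measure-zero, so open/closed/half-open agree). Write I = (I cap Q) u (I \ Q). The rationals in I are countable, so m*(I cap Q) = 0 (cover each rational by intervals whose total length is arbitrarily small). By countable subadditivity m*(I) <= m*(I cap Q) + m*(I \ Q), hence m*(I \ Q) >= m(I) = 3/4. The reverse inequality m*(I \ Q) <= m*(I) = 3/4 is trivial since (I \ Q) is a subset of I. Therefore m*(I \ Q) = 3/4.

3/4


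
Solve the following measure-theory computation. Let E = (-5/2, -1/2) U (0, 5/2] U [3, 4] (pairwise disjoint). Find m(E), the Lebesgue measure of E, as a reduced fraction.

For pairwise disjoint intervals, m(union_i I_i) = sum_i m(I_i),
and m is invariant under swapping open/closed endpoints (single points have measure 0).
So m(E) = sum_i (b_i - a_i).
  I_1 has length -1/2 - (-5/2) = 2.
  I_2 has length 5/2 - 0 = 5/2.
  I_3 has length 4 - 3 = 1.
Summing:
  m(E) = 2 + 5/2 + 1 = 11/2.

11/2


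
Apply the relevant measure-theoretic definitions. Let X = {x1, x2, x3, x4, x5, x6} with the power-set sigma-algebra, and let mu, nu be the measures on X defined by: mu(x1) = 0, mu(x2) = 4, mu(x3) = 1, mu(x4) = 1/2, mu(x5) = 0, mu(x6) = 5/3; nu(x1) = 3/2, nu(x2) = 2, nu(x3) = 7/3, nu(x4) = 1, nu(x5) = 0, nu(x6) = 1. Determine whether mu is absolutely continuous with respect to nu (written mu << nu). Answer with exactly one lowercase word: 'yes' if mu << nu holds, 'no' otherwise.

mu << nu means: every nu-null measurable set is also mu-null; equivalently, for every atom x, if nu({x}) = 0 then mu({x}) = 0.
Checking each atom:
  x1: nu = 3/2 > 0 -> no constraint.
  x2: nu = 2 > 0 -> no constraint.
  x3: nu = 7/3 > 0 -> no constraint.
  x4: nu = 1 > 0 -> no constraint.
  x5: nu = 0, mu = 0 -> consistent with mu << nu.
  x6: nu = 1 > 0 -> no constraint.
No atom violates the condition. Therefore mu << nu.

yes


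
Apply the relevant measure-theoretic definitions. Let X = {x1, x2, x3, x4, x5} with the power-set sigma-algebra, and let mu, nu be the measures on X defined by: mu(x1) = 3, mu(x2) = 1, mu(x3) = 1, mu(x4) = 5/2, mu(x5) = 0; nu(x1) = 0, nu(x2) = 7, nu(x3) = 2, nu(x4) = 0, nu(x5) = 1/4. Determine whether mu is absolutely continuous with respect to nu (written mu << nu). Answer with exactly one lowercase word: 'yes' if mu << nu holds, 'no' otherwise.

mu << nu means: every nu-null measurable set is also mu-null; equivalently, for every atom x, if nu({x}) = 0 then mu({x}) = 0.
Checking each atom:
  x1: nu = 0, mu = 3 > 0 -> violates mu << nu.
  x2: nu = 7 > 0 -> no constraint.
  x3: nu = 2 > 0 -> no constraint.
  x4: nu = 0, mu = 5/2 > 0 -> violates mu << nu.
  x5: nu = 1/4 > 0 -> no constraint.
The atom(s) x1, x4 violate the condition (nu = 0 but mu > 0). Therefore mu is NOT absolutely continuous w.r.t. nu.

no


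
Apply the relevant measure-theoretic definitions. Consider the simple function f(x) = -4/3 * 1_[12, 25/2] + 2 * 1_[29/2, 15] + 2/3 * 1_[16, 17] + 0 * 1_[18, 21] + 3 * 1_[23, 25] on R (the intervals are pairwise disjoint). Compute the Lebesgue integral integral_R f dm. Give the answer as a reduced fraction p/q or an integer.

For a simple function f = sum_i c_i * 1_{A_i} with disjoint A_i,
  integral f dm = sum_i c_i * m(A_i).
Lengths of the A_i:
  m(A_1) = 25/2 - 12 = 1/2.
  m(A_2) = 15 - 29/2 = 1/2.
  m(A_3) = 17 - 16 = 1.
  m(A_4) = 21 - 18 = 3.
  m(A_5) = 25 - 23 = 2.
Contributions c_i * m(A_i):
  (-4/3) * (1/2) = -2/3.
  (2) * (1/2) = 1.
  (2/3) * (1) = 2/3.
  (0) * (3) = 0.
  (3) * (2) = 6.
Total: -2/3 + 1 + 2/3 + 0 + 6 = 7.

7


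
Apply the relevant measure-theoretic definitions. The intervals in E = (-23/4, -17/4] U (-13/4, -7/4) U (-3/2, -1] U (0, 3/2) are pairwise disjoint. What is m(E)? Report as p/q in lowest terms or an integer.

For pairwise disjoint intervals, m(union_i I_i) = sum_i m(I_i),
and m is invariant under swapping open/closed endpoints (single points have measure 0).
So m(E) = sum_i (b_i - a_i).
  I_1 has length -17/4 - (-23/4) = 3/2.
  I_2 has length -7/4 - (-13/4) = 3/2.
  I_3 has length -1 - (-3/2) = 1/2.
  I_4 has length 3/2 - 0 = 3/2.
Summing:
  m(E) = 3/2 + 3/2 + 1/2 + 3/2 = 5.

5


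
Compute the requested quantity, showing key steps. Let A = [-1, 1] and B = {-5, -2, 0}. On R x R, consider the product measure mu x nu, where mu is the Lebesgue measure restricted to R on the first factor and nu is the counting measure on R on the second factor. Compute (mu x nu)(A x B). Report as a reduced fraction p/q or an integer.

For a measurable rectangle A x B, the product measure satisfies
  (mu x nu)(A x B) = mu(A) * nu(B).
  mu(A) = 2.
  nu(B) = 3.
  (mu x nu)(A x B) = 2 * 3 = 6.

6


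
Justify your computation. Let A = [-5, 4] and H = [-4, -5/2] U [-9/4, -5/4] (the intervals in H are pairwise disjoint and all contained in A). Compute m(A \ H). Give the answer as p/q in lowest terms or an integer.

The ambient interval has length m(A) = 4 - (-5) = 9.
Since the holes are disjoint and sit inside A, by finite additivity
  m(H) = sum_i (b_i - a_i), and m(A \ H) = m(A) - m(H).
Computing the hole measures:
  m(H_1) = -5/2 - (-4) = 3/2.
  m(H_2) = -5/4 - (-9/4) = 1.
Summed: m(H) = 3/2 + 1 = 5/2.
So m(A \ H) = 9 - 5/2 = 13/2.

13/2


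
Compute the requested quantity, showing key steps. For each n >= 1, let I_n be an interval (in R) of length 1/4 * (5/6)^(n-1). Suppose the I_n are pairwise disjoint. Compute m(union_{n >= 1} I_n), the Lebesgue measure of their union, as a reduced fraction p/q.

By countable additivity of the Lebesgue measure on pairwise disjoint measurable sets,
  m(union_{n >= 1} I_n) = sum_{n >= 1} m(I_n) = sum_{n >= 1} a * r^(n-1),
  with a = 1/4 and r = 5/6.
Since 0 < r = 5/6 < 1, the geometric series converges:
  sum_{n >= 1} a * r^(n-1) = a / (1 - r).
  = 1/4 / (1 - 5/6)
  = 1/4 / (1/6)
  = 3/2.

3/2


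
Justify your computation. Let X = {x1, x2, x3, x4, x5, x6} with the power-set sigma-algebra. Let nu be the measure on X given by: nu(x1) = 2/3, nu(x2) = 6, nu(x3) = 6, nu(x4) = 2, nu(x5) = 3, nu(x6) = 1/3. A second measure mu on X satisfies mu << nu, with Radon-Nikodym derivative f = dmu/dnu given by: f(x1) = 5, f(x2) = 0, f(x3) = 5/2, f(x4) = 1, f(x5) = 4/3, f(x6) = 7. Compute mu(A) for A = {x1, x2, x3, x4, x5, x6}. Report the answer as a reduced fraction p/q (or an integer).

By the defining property of the Radon-Nikodym derivative, for every measurable set A,
  mu(A) = integral_A f dnu.
Since nu is a discrete measure concentrated on the atoms of X, the integral over A reduces to the sum
  mu(A) = sum_{x in A} f(x) * nu({x}).
Computing each term:
  x1: f(x1) * nu(x1) = 5 * 2/3 = 10/3.
  x2: f(x2) * nu(x2) = 0 * 6 = 0.
  x3: f(x3) * nu(x3) = 5/2 * 6 = 15.
  x4: f(x4) * nu(x4) = 1 * 2 = 2.
  x5: f(x5) * nu(x5) = 4/3 * 3 = 4.
  x6: f(x6) * nu(x6) = 7 * 1/3 = 7/3.
Summing: mu(A) = 10/3 + 0 + 15 + 2 + 4 + 7/3 = 80/3.

80/3


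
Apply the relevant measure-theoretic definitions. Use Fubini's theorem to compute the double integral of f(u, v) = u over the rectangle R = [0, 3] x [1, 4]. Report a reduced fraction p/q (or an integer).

f(u, v) is a tensor product of a function of u and a function of v, and both factors are bounded continuous (hence Lebesgue integrable) on the rectangle, so Fubini's theorem applies:
  integral_R f d(m x m) = (integral_a1^b1 u du) * (integral_a2^b2 1 dv).
Inner integral in u: integral_{0}^{3} u du = (3^2 - 0^2)/2
  = 9/2.
Inner integral in v: integral_{1}^{4} 1 dv = (4^1 - 1^1)/1
  = 3.
Product: (9/2) * (3) = 27/2.

27/2


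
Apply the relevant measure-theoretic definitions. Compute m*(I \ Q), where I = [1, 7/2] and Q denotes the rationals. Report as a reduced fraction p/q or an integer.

The interval I = [1, 7/2] has m(I) = 7/2 - 1 = 5/2 (endpoints are measure-zero, so open/closed/half-open agree). Write I = (I cap Q) u (I \ Q). The rationals in I are countable, so m*(I cap Q) = 0 (cover each rational by intervals whose total length is arbitrarily small). By countable subadditivity m*(I) <= m*(I cap Q) + m*(I \ Q), hence m*(I \ Q) >= m(I) = 5/2. The reverse inequality m*(I \ Q) <= m*(I) = 5/2 is trivial since (I \ Q) is a subset of I. Therefore m*(I \ Q) = 5/2.

5/2


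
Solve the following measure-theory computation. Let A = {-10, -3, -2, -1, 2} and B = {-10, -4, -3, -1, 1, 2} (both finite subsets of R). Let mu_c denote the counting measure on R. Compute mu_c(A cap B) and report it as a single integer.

Counting measure on a finite set equals cardinality. mu_c(A cap B) = |A cap B| (elements appearing in both).
Enumerating the elements of A that also lie in B gives 4 element(s).
So mu_c(A cap B) = 4.

4


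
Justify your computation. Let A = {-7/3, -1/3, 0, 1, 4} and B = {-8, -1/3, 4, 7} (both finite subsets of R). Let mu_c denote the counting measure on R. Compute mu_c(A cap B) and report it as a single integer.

Counting measure on a finite set equals cardinality. mu_c(A cap B) = |A cap B| (elements appearing in both).
Enumerating the elements of A that also lie in B gives 2 element(s).
So mu_c(A cap B) = 2.

2


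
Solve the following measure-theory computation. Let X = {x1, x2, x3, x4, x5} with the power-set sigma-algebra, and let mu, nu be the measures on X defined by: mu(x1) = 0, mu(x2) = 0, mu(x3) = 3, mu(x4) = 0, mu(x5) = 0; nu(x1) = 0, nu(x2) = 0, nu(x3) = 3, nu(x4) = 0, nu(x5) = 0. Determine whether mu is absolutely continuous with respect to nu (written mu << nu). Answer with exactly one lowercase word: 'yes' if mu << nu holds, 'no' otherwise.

mu << nu means: every nu-null measurable set is also mu-null; equivalently, for every atom x, if nu({x}) = 0 then mu({x}) = 0.
Checking each atom:
  x1: nu = 0, mu = 0 -> consistent with mu << nu.
  x2: nu = 0, mu = 0 -> consistent with mu << nu.
  x3: nu = 3 > 0 -> no constraint.
  x4: nu = 0, mu = 0 -> consistent with mu << nu.
  x5: nu = 0, mu = 0 -> consistent with mu << nu.
No atom violates the condition. Therefore mu << nu.

yes


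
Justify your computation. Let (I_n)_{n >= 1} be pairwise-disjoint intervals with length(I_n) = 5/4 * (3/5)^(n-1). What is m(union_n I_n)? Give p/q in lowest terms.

By countable additivity of the Lebesgue measure on pairwise disjoint measurable sets,
  m(union_{n >= 1} I_n) = sum_{n >= 1} m(I_n) = sum_{n >= 1} a * r^(n-1),
  with a = 5/4 and r = 3/5.
Since 0 < r = 3/5 < 1, the geometric series converges:
  sum_{n >= 1} a * r^(n-1) = a / (1 - r).
  = 5/4 / (1 - 3/5)
  = 5/4 / (2/5)
  = 25/8.

25/8


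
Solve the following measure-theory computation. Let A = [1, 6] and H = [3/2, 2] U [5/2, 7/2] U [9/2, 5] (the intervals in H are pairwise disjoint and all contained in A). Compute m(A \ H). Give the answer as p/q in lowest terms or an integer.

The ambient interval has length m(A) = 6 - 1 = 5.
Since the holes are disjoint and sit inside A, by finite additivity
  m(H) = sum_i (b_i - a_i), and m(A \ H) = m(A) - m(H).
Computing the hole measures:
  m(H_1) = 2 - 3/2 = 1/2.
  m(H_2) = 7/2 - 5/2 = 1.
  m(H_3) = 5 - 9/2 = 1/2.
Summed: m(H) = 1/2 + 1 + 1/2 = 2.
So m(A \ H) = 5 - 2 = 3.

3


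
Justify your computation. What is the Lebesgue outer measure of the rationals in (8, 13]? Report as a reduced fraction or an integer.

E = Q cap (8, 13] is a subset of Q, which is countable. Enumerate Q = {q_1, q_2, ...}; for any eps > 0, cover q_k by the open interval (q_k - eps/2^(k+1), q_k + eps/2^(k+1)), of length eps/2^k. The total cover length is sum_{k>=1} eps/2^k = eps. Hence m*(E) <= m*(Q) <= eps for every eps > 0, and since outer measure is non-negative, m*(E) = 0.

0
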